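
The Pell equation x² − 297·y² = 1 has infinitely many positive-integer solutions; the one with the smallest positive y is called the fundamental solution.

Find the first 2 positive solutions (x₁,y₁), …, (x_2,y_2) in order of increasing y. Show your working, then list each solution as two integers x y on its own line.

[17; 4,3,1,1,2,1,1,3,4,34] for √297; ℓ=10 ⇒ convergent index 9
k=0  a_k=17  p_k/q_k = 17/1
k=1  a_k=4  p_k/q_k = 69/4
…
k=3  a_k=1  p_k/q_k = 293/17
k=4  a_k=1  p_k/q_k = 517/30
…
k=6  a_k=1  p_k/q_k = 1844/107
…
k=8  a_k=3  p_k/q_k = 11357/659
k=9  a_k=4  p_k/q_k = 48599/2820
→ (48599, 2820).  Check: 48599²=2361862801, 297·2820²=2361862800, difference 1.
n=2: (48599,2820)∘(48599,2820) = (48599·48599+297·2820·2820, 48599·2820+2820·48599) = (4723725601,274098360)

48599 2820
4723725601 274098360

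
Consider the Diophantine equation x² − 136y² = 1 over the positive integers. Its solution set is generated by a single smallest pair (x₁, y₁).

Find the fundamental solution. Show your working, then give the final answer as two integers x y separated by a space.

35 3

√136 → a₀=11, period (1,1,1,22); ℓ=4 even so k=3
a_0=11:  p_0=11·1+0=11,  q_0=11·0+1=1
a_1=1:  p_1=1·11+1=12,  q_1=1·1+0=1
a_2=1:  p_2=1·12+11=23,  q_2=1·1+1=2
a_3=1:  p_3=1·23+12=35,  q_3=1·2+1=3
→ (35, 3).  Check: 35²=1225, 136·3²=1224, difference 1.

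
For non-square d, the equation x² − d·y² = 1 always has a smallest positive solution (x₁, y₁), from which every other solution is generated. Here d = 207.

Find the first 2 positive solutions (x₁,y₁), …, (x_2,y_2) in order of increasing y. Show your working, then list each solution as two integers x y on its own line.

1151 80
2649601 184160

√207 = [14; 2,1,1,2,1,1,2,28, …], period ℓ=8 (even) → k=7
k=0  a_k=14  p_k/q_k = 14/1
k=1  a_k=2  p_k/q_k = 29/2
k=2  a_k=1  p_k/q_k = 43/3
…
k=4  a_k=2  p_k/q_k = 187/13
k=5  a_k=1  p_k/q_k = 259/18
k=6  a_k=1  p_k/q_k = 446/31
k=7  a_k=2  p_k/q_k = 1151/80
fundamental: x₁=1151, y₁=80  (since 1324801 − 207·6400 = 1)
n=2: (1151,80)∘(1151,80) = (1151·1151+207·80·80, 1151·80+80·1151) = (2649601,184160)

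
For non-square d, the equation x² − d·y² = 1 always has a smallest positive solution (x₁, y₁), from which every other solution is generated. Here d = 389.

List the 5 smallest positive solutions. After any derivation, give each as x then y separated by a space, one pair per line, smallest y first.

d=389: √d = [19; 1,2,1,1,1,1,2,1,38] (ℓ=9, odd), read p_17/q_17
i=0: a=19 ⇒ p=19, q=1
i=1: a=1 ⇒ p=20, q=1
i=2: a=2 ⇒ p=59, q=3
i=3: a=1 ⇒ p=79, q=4
i=4: a=1 ⇒ p=138, q=7
i=5: a=1 ⇒ p=217, q=11
…
i=7: a=2 ⇒ p=927, q=47
i=8: a=1 ⇒ p=1282, q=65
i=9: a=38 ⇒ p=49643, q=2517
…
i=11: a=2 ⇒ p=151493, q=7681
…
i=15: a=1 ⇒ p=910240, q=46151
i=16: a=2 ⇒ p=2376809, q=120509
i=17: a=1 ⇒ p=3287049, q=166660
fundamental: x₁=3287049, y₁=166660  (since 10804691128401 − 389·27775555600 = 1)
n=2: (3287049,166660)∘(3287049,166660) = (3287049·3287049+389·166660·166660, 3287049·166660+166660·3287049) = (21609382256801,1095639172680)
n=3: (21609382256801,1095639172680)∘(3287049,166660) = (3287049·21609382256801+389·166660·1095639172680, 3287049·1095639172680+166660·21609382256801) = (142062196675667653449,7202839293837075980)
n=4: (142062196675667653449,7202839293837075980)∘(3287049,166660) = (3287049·142062196675667653449+389·166660·7202839293837075980, 3287049·7202839293837075980+166660·142062196675667653449) = (933930803041091759821507201,47352171395934637886793360)
n=5: (933930803041091759821507201,47352171395934637886793360)∘(3287049,166660) = (3287049·933930803041091759821507201+389·166660·47352171395934637886793360, 3287049·47352171395934637886793360+166660·933930803041091759821507201) = (6139752624410693193862375179426249,311297815269663908222998617313300)

3287049 166660
21609382256801 1095639172680
142062196675667653449 7202839293837075980
933930803041091759821507201 47352171395934637886793360
6139752624410693193862375179426249 311297815269663908222998617313300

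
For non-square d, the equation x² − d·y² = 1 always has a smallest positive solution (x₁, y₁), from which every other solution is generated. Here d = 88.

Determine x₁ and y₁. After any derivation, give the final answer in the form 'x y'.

√88 = [9; 2,1,1,1,2,18, …], period ℓ=6 (even) → k=5
i=0: a=9 ⇒ p=9, q=1
i=1: a=2 ⇒ p=19, q=2
…
i=3: a=1 ⇒ p=47, q=5
i=4: a=1 ⇒ p=75, q=8
i=5: a=2 ⇒ p=197, q=21
fundamental: x₁=197, y₁=21  (since 38809 − 88·441 = 1)

197 21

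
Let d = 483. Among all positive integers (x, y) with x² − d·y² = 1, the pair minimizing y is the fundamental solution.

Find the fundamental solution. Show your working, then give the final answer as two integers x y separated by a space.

√483 = [21; 1,42, …], period ℓ=2 (even) → k=1
k=0  a_k=21  p_k/q_k = 21/1
k=1  a_k=1  p_k/q_k = 22/1
(x₁, y₁) = (22, 1);  22² − 483·1² = 1 ✓

22 1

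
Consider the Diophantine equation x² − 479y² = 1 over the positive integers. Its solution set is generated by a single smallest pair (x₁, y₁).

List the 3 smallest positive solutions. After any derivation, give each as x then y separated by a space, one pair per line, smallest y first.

√479 = [21; 1,7,1,3,2,21,2,3,1,7,1,42, …], period ℓ=12 (even) → k=11
a_0=21:  p_0=21·1+0=21,  q_0=21·0+1=1
a_1=1:  p_1=1·21+1=22,  q_1=1·1+0=1
…
a_4=3:  p_4=3·197+175=766,  q_4=3·9+8=35
a_5=2:  p_5=2·766+197=1729,  q_5=2·35+9=79
a_6=21:  p_6=21·1729+766=37075,  q_6=21·79+35=1694
…
a_8=3:  p_8=3·75879+37075=264712,  q_8=3·3467+1694=12095
…
a_10=7:  p_10=7·340591+264712=2648849,  q_10=7·15562+12095=121029
a_11=1:  p_11=1·2648849+340591=2989440,  q_11=1·121029+15562=136591
→ (2989440, 136591).  Check: 2989440²=8936751513600, 479·136591²=8936751513599, difference 1.
k=2:  x_2 = 2989440·2989440+479·136591·136591 = 17873503027199,  y_2 = 2989440·136591+136591·2989440 = 816661198080
k=3:  x_3 = 2989440·17873503027199+479·136591·816661198080 = 106863529779256567680,  y_3 = 2989440·816661198080+136591·17873503027199 = 4882719303976413809

2989440 136591
17873503027199 816661198080
106863529779256567680 4882719303976413809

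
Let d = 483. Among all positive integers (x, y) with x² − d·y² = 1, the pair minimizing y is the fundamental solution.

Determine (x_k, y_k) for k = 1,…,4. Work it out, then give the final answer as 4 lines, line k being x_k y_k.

√483 → a₀=21, period (1,42); ℓ=2 even so k=1
a_0=21:  p_0=21·1+0=21,  q_0=21·0+1=1
a_1=1:  p_1=1·21+1=22,  q_1=1·1+0=1
→ (22, 1).  Check: 22²=484, 483·1²=483, difference 1.
(x_2, y_2) = (22·22 + 483·1·1, 22·1 + 1·22) = (967, 44)
(x_3, y_3) = (22·967 + 483·1·44, 22·44 + 1·967) = (42526, 1935)
(x_4, y_4) = (22·42526 + 483·1·1935, 22·1935 + 1·42526) = (1870177, 85096)

22 1
967 44
42526 1935
1870177 85096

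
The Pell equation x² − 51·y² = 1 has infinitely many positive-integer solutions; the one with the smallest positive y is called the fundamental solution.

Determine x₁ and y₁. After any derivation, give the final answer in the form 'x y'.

50 7

√51 → a₀=7, period (7,14); ℓ=2 even so k=1
a_0=7:  p_0=7·1+0=7,  q_0=7·0+1=1
a_1=7:  p_1=7·7+1=50,  q_1=7·1+0=7
fundamental: x₁=50, y₁=7  (since 2500 − 51·49 = 1)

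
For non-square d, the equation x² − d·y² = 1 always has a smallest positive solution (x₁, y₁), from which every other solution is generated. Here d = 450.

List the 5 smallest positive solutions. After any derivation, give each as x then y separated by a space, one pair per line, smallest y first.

19601 924
768398401 36222648
30122754096401 1420000245972
1180872205318713601 55666849606371696
46292552162781456490001 2182251836848982980620

√450 = [21; 4,1,2,4,2,1,4,42, …], period ℓ=8 (even) → k=7
step 0: (21, 1)  from 21·(1,0) + (0,1)
step 1: (85, 4)  from 4·(21,1) + (1,0)
…
step 3: (297, 14)  from 2·(106,5) + (85,4)
step 4: (1294, 61)  from 4·(297,14) + (106,5)
step 5: (2885, 136)  from 2·(1294,61) + (297,14)
step 6: (4179, 197)  from 1·(2885,136) + (1294,61)
step 7: (19601, 924)  from 4·(4179,197) + (2885,136)
fundamental: x₁=19601, y₁=924  (since 384199201 − 450·853776 = 1)
k=2:  x_2 = 19601·19601+450·924·924 = 768398401,  y_2 = 19601·924+924·19601 = 36222648
k=3:  x_3 = 19601·768398401+450·924·36222648 = 30122754096401,  y_3 = 19601·36222648+924·768398401 = 1420000245972
k=4:  x_4 = 19601·30122754096401+450·924·1420000245972 = 1180872205318713601,  y_4 = 19601·1420000245972+924·30122754096401 = 55666849606371696
k=5:  x_5 = 19601·1180872205318713601+450·924·55666849606371696 = 46292552162781456490001,  y_5 = 19601·55666849606371696+924·1180872205318713601 = 2182251836848982980620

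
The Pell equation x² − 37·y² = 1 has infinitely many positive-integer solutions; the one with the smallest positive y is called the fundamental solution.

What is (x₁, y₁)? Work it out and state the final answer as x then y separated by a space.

73 12

√37 = [6; 12, …], period ℓ=1 (odd) → k=1
step 0: (6, 1)  from 6·(1,0) + (0,1)
step 1: (73, 12)  from 12·(6,1) + (1,0)
(x₁, y₁) = (73, 12);  73² − 37·12² = 1 ✓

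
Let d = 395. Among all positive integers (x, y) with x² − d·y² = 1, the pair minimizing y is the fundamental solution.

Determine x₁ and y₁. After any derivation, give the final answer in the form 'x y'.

√395 = [19; 1,6,1,38, …], period ℓ=4 (even) → k=3
i=0: a=19 ⇒ p=19, q=1
…
i=2: a=6 ⇒ p=139, q=7
i=3: a=1 ⇒ p=159, q=8
fundamental: x₁=159, y₁=8  (since 25281 − 395·64 = 1)

159 8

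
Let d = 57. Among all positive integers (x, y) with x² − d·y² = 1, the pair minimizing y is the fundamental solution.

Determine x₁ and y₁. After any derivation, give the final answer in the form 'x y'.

151 20

√57 → a₀=7, period (1,1,4,1,1,14); ℓ=6 even so k=5
step 0: (7, 1)  from 7·(1,0) + (0,1)
step 1: (8, 1)  from 1·(7,1) + (1,0)
step 2: (15, 2)  from 1·(8,1) + (7,1)
step 3: (68, 9)  from 4·(15,2) + (8,1)
step 4: (83, 11)  from 1·(68,9) + (15,2)
step 5: (151, 20)  from 1·(83,11) + (68,9)
(x₁, y₁) = (151, 20);  151² − 57·20² = 1 ✓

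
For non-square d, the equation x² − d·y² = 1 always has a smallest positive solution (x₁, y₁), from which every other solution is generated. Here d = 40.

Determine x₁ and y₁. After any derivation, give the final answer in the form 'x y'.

19 3

d=40: √d = [6; 3,12] (ℓ=2, even), read p_1/q_1
a_0=6:  p_0=6·1+0=6,  q_0=6·0+1=1
a_1=3:  p_1=3·6+1=19,  q_1=3·1+0=3
→ (19, 3).  Check: 19²=361, 40·3²=360, difference 1.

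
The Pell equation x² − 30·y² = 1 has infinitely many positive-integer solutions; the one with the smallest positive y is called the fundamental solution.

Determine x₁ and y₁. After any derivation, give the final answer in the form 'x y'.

√30 → a₀=5, period (2,10); ℓ=2 even so k=1
k=0  a_k=5  p_k/q_k = 5/1
k=1  a_k=2  p_k/q_k = 11/2
→ (11, 2).  Check: 11²=121, 30·2²=120, difference 1.

11 2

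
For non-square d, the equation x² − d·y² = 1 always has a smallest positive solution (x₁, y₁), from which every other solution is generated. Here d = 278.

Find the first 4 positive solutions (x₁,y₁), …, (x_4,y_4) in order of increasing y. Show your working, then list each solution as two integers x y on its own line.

2501 150
12510001 750300
62575022501 3753000450
313000250040001 18772507500600

[16; 1,2,16,2,1,32] for √278; ℓ=6 ⇒ convergent index 5
a_0=16:  p_0=16·1+0=16,  q_0=16·0+1=1
a_1=1:  p_1=1·16+1=17,  q_1=1·1+0=1
…
a_4=2:  p_4=2·817+50=1684,  q_4=2·49+3=101
a_5=1:  p_5=1·1684+817=2501,  q_5=1·101+49=150
fundamental: x₁=2501, y₁=150  (since 6255001 − 278·22500 = 1)
(2501+150√278)^2 = 12510001 + 750300√278
(2501+150√278)^3 = 62575022501 + 3753000450√278
(2501+150√278)^4 = 313000250040001 + 18772507500600√278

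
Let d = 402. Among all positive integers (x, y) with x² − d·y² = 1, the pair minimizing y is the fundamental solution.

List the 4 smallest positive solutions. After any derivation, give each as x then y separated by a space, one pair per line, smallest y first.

401 20
321601 16040
257923601 12864060
206854406401 10316960080

√402 = [20; 20,40, …], period ℓ=2 (even) → k=1
a_0=20:  p_0=20·1+0=20,  q_0=20·0+1=1
a_1=20:  p_1=20·20+1=401,  q_1=20·1+0=20
(x₁, y₁) = (401, 20);  401² − 402·20² = 1 ✓
n=2: (401,20)∘(401,20) = (401·401+402·20·20, 401·20+20·401) = (321601,16040)
n=3: (321601,16040)∘(401,20) = (401·321601+402·20·16040, 401·16040+20·321601) = (257923601,12864060)
n=4: (257923601,12864060)∘(401,20) = (401·257923601+402·20·12864060, 401·12864060+20·257923601) = (206854406401,10316960080)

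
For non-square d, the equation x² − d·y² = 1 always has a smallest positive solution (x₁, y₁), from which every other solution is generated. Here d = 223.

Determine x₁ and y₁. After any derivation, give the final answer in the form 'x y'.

224 15

√223 = [14; 1,13,1,28, …], period ℓ=4 (even) → k=3
a_0=14:  p_0=14·1+0=14,  q_0=14·0+1=1
a_1=1:  p_1=1·14+1=15,  q_1=1·1+0=1
a_2=13:  p_2=13·15+14=209,  q_2=13·1+1=14
a_3=1:  p_3=1·209+15=224,  q_3=1·14+1=15
fundamental: x₁=224, y₁=15  (since 50176 − 223·225 = 1)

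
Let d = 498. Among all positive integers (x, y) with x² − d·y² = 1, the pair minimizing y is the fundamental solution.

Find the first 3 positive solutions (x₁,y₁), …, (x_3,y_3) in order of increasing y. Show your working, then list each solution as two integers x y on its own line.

√498 → a₀=22, period (3,6,22,6,3,44); ℓ=6 even so k=5
a_0=22:  p_0=22·1+0=22,  q_0=22·0+1=1
…
a_2=6:  p_2=6·67+22=424,  q_2=6·3+1=19
a_3=22:  p_3=22·424+67=9395,  q_3=22·19+3=421
a_4=6:  p_4=6·9395+424=56794,  q_4=6·421+19=2545
a_5=3:  p_5=3·56794+9395=179777,  q_5=3·2545+421=8056
fundamental: x₁=179777, y₁=8056  (since 32319769729 − 498·64899136 = 1)
(179777+8056√498)^2 = 64639539457 + 2896567024√498
(179777+8056√498)^3 = 23241404969742401 + 1041472259739240√498

179777 8056
64639539457 2896567024
23241404969742401 1041472259739240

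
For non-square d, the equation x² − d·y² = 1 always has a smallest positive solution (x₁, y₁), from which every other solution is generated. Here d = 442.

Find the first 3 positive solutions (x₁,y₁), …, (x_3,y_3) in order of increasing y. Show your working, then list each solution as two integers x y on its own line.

√442 = [21; 42, …], period ℓ=1 (odd) → k=1
a_0=21:  p_0=21·1+0=21,  q_0=21·0+1=1
a_1=42:  p_1=42·21+1=883,  q_1=42·1+0=42
(x₁, y₁) = (883, 42);  883² − 442·42² = 1 ✓
(x_2, y_2) = (883·883 + 442·42·42, 883·42 + 42·883) = (1559377, 74172)
(x_3, y_3) = (883·1559377 + 442·42·74172, 883·74172 + 42·1559377) = (2753858899, 130987710)

883 42
1559377 74172
2753858899 130987710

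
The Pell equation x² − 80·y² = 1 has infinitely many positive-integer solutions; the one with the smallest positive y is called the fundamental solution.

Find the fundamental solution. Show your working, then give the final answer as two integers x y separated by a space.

9 1

[8; 1,16] for √80; ℓ=2 ⇒ convergent index 1
a_0=8:  p_0=8·1+0=8,  q_0=8·0+1=1
a_1=1:  p_1=1·8+1=9,  q_1=1·1+0=1
(x₁, y₁) = (9, 1);  9² − 80·1² = 1 ✓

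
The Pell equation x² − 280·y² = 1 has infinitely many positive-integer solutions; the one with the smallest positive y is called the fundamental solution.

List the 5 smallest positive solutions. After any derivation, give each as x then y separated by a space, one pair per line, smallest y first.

251 15
126001 7530
63252251 3780045
31752504001 1897575060
15939693756251 952578900075

√280 → a₀=16, period (1,2,1,2,1,32); ℓ=6 even so k=5
a_0=16:  p_0=16·1+0=16,  q_0=16·0+1=1
a_1=1:  p_1=1·16+1=17,  q_1=1·1+0=1
a_2=2:  p_2=2·17+16=50,  q_2=2·1+1=3
a_3=1:  p_3=1·50+17=67,  q_3=1·3+1=4
a_4=2:  p_4=2·67+50=184,  q_4=2·4+3=11
a_5=1:  p_5=1·184+67=251,  q_5=1·11+4=15
(x₁, y₁) = (251, 15);  251² − 280·15² = 1 ✓
n=2: (251,15)∘(251,15) = (251·251+280·15·15, 251·15+15·251) = (126001,7530)
n=3: (126001,7530)∘(251,15) = (251·126001+280·15·7530, 251·7530+15·126001) = (63252251,3780045)
n=4: (63252251,3780045)∘(251,15) = (251·63252251+280·15·3780045, 251·3780045+15·63252251) = (31752504001,1897575060)
n=5: (31752504001,1897575060)∘(251,15) = (251·31752504001+280·15·1897575060, 251·1897575060+15·31752504001) = (15939693756251,952578900075)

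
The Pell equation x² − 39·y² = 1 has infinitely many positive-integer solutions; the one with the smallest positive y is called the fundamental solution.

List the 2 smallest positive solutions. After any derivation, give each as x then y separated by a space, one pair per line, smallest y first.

25 4
1249 200

√39 = [6; 4,12, …], period ℓ=2 (even) → k=1
k=0  a_k=6  p_k/q_k = 6/1
k=1  a_k=4  p_k/q_k = 25/4
fundamental: x₁=25, y₁=4  (since 625 − 39·16 = 1)
(25+4√39)^2 = 1249 + 200√39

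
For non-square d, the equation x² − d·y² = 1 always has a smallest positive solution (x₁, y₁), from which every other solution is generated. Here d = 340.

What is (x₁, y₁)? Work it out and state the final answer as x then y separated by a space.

d=340: √d = [18; 2,3,1,1,1,…,3,2,36] (ℓ=14, even), read p_13/q_13
a_0=18:  p_0=18·1+0=18,  q_0=18·0+1=1
a_1=2:  p_1=2·18+1=37,  q_1=2·1+0=2
…
a_5=1:  p_5=1·295+166=461,  q_5=1·16+9=25
a_6=1:  p_6=1·461+295=756,  q_6=1·25+16=41
…
a_8=1:  p_8=1·6509+756=7265,  q_8=1·353+41=394
…
a_11=1:  p_11=1·21039+13774=34813,  q_11=1·1141+747=1888
a_12=3:  p_12=3·34813+21039=125478,  q_12=3·1888+1141=6805
a_13=2:  p_13=2·125478+34813=285769,  q_13=2·6805+1888=15498
(x₁, y₁) = (285769, 15498);  285769² − 340·15498² = 1 ✓

285769 15498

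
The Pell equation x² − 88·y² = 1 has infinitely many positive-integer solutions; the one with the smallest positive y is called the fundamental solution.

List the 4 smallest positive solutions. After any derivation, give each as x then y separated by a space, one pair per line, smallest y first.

197 21
77617 8274
30580901 3259935
12048797377 1284406116

√88 = [9; 2,1,1,1,2,18, …], period ℓ=6 (even) → k=5
k=0  a_k=9  p_k/q_k = 9/1
…
k=3  a_k=1  p_k/q_k = 47/5
k=4  a_k=1  p_k/q_k = 75/8
k=5  a_k=2  p_k/q_k = 197/21
(x₁, y₁) = (197, 21);  197² − 88·21² = 1 ✓
(x_2, y_2) = (197·197 + 88·21·21, 197·21 + 21·197) = (77617, 8274)
(x_3, y_3) = (197·77617 + 88·21·8274, 197·8274 + 21·77617) = (30580901, 3259935)
(x_4, y_4) = (197·30580901 + 88·21·3259935, 197·3259935 + 21·30580901) = (12048797377, 1284406116)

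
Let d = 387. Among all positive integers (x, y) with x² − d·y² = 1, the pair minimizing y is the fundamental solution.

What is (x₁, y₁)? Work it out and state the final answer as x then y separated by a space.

√387 = [19; 1,2,19,2,1,38, …], period ℓ=6 (even) → k=5
i=0: a=19 ⇒ p=19, q=1
i=1: a=1 ⇒ p=20, q=1
…
i=3: a=19 ⇒ p=1141, q=58
i=4: a=2 ⇒ p=2341, q=119
i=5: a=1 ⇒ p=3482, q=177
→ (3482, 177).  Check: 3482²=12124324, 387·177²=12124323, difference 1.

3482 177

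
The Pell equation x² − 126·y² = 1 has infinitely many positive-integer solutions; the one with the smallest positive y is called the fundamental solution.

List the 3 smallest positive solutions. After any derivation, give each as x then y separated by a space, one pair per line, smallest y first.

[11; 4,2,4,22] for √126; ℓ=4 ⇒ convergent index 3
i=0: a=11 ⇒ p=11, q=1
…
i=2: a=2 ⇒ p=101, q=9
i=3: a=4 ⇒ p=449, q=40
→ (449, 40).  Check: 449²=201601, 126·40²=201600, difference 1.
(449+40√126)^2 = 403201 + 35920√126
(449+40√126)^3 = 362074049 + 32256120√126

449 40
403201 35920
362074049 32256120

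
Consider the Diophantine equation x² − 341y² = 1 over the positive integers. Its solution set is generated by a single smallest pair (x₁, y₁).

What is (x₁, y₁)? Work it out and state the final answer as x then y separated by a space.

√341 = [18; 2,6,1,8,2,…,6,2,36, …], period ℓ=14 (even) → k=13
a_0=18:  p_0=18·1+0=18,  q_0=18·0+1=1
a_1=2:  p_1=2·18+1=37,  q_1=2·1+0=2
a_2=6:  p_2=6·37+18=240,  q_2=6·2+1=13
a_3=1:  p_3=1·240+37=277,  q_3=1·13+2=15
a_4=8:  p_4=8·277+240=2456,  q_4=8·15+13=133
a_5=2:  p_5=2·2456+277=5189,  q_5=2·133+15=281
a_6=1:  p_6=1·5189+2456=7645,  q_6=1·281+133=414
…
a_8=1:  p_8=1·20479+7645=28124,  q_8=1·1109+414=1523
a_9=2:  p_9=2·28124+20479=76727,  q_9=2·1523+1109=4155
a_10=8:  p_10=8·76727+28124=641940,  q_10=8·4155+1523=34763
a_11=1:  p_11=1·641940+76727=718667,  q_11=1·34763+4155=38918
a_12=6:  p_12=6·718667+641940=4953942,  q_12=6·38918+34763=268271
a_13=2:  p_13=2·4953942+718667=10626551,  q_13=2·268271+38918=575460
→ (10626551, 575460).  Check: 10626551²=112923586155601, 341·575460²=112923586155600, difference 1.

10626551 575460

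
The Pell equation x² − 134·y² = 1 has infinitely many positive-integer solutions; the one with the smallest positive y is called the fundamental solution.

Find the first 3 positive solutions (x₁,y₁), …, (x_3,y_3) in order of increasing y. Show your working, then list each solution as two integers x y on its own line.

145925 12606
42588211249 3679061100
12429369452874725 1073733982022394

d=134: √d = [11; 1,1,2,1,3,…,1,1,22] (ℓ=14, even), read p_13/q_13
k=0  a_k=11  p_k/q_k = 11/1
k=1  a_k=1  p_k/q_k = 12/1
k=2  a_k=1  p_k/q_k = 23/2
k=3  a_k=2  p_k/q_k = 58/5
k=4  a_k=1  p_k/q_k = 81/7
k=5  a_k=3  p_k/q_k = 301/26
k=6  a_k=1  p_k/q_k = 382/33
…
k=8  a_k=1  p_k/q_k = 4503/389
k=9  a_k=3  p_k/q_k = 17630/1523
k=10  a_k=1  p_k/q_k = 22133/1912
k=11  a_k=2  p_k/q_k = 61896/5347
k=12  a_k=1  p_k/q_k = 84029/7259
k=13  a_k=1  p_k/q_k = 145925/12606
→ (145925, 12606).  Check: 145925²=21294105625, 134·12606²=21294105624, difference 1.
(145925+12606√134)^2 = 42588211249 + 3679061100√134
(145925+12606√134)^3 = 12429369452874725 + 1073733982022394√134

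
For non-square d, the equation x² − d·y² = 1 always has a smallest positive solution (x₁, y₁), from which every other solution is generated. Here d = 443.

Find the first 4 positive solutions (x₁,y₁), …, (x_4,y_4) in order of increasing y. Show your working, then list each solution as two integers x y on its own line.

√443 = [21; 21,42, …], period ℓ=2 (even) → k=1
step 0: (21, 1)  from 21·(1,0) + (0,1)
step 1: (442, 21)  from 21·(21,1) + (1,0)
fundamental: x₁=442, y₁=21  (since 195364 − 443·441 = 1)
(x_2, y_2) = (442·442 + 443·21·21, 442·21 + 21·442) = (390727, 18564)
(x_3, y_3) = (442·390727 + 443·21·18564, 442·18564 + 21·390727) = (345402226, 16410555)
(x_4, y_4) = (442·345402226 + 443·21·16410555, 442·16410555 + 21·345402226) = (305335177057, 14506912056)

442 21
390727 18564
345402226 16410555
305335177057 14506912056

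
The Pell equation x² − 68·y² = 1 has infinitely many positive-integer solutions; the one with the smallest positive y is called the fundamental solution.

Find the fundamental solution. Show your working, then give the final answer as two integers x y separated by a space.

33 4

√68 = [8; 4,16, …], period ℓ=2 (even) → k=1
step 0: (8, 1)  from 8·(1,0) + (0,1)
step 1: (33, 4)  from 4·(8,1) + (1,0)
(x₁, y₁) = (33, 4);  33² − 68·4² = 1 ✓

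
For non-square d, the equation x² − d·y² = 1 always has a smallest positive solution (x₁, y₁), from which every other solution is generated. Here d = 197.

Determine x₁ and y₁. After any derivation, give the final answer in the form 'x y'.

[14; 28] for √197; ℓ=1 ⇒ convergent index 1
i=0: a=14 ⇒ p=14, q=1
i=1: a=28 ⇒ p=393, q=28
(x₁, y₁) = (393, 28);  393² − 197·28² = 1 ✓

393 28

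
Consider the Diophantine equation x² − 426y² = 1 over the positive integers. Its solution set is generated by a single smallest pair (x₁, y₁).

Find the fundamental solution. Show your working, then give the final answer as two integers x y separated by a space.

88751 4300

d=426: √d = [20; 1,1,1,3,2,6,2,3,1,1,1,40] (ℓ=12, even), read p_11/q_11
k=0  a_k=20  p_k/q_k = 20/1
k=1  a_k=1  p_k/q_k = 21/1
k=2  a_k=1  p_k/q_k = 41/2
…
k=4  a_k=3  p_k/q_k = 227/11
…
k=6  a_k=6  p_k/q_k = 3323/161
…
k=9  a_k=1  p_k/q_k = 31971/1549
k=10  a_k=1  p_k/q_k = 56780/2751
k=11  a_k=1  p_k/q_k = 88751/4300
(x₁, y₁) = (88751, 4300);  88751² − 426·4300² = 1 ✓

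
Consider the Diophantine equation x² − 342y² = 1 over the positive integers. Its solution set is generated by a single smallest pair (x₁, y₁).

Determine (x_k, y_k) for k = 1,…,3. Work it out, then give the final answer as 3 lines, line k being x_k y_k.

√342 → a₀=18, period (2,36); ℓ=2 even so k=1
a_0=18:  p_0=18·1+0=18,  q_0=18·0+1=1
a_1=2:  p_1=2·18+1=37,  q_1=2·1+0=2
→ (37, 2).  Check: 37²=1369, 342·2²=1368, difference 1.
k=2:  x_2 = 37·37+342·2·2 = 2737,  y_2 = 37·2+2·37 = 148
k=3:  x_3 = 37·2737+342·2·148 = 202501,  y_3 = 37·148+2·2737 = 10950

37 2
2737 148
202501 10950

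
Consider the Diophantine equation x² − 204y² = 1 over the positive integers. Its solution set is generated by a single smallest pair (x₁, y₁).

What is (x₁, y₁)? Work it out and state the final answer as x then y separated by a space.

4999 350

√204 = [14; 3,1,1,6,1,1,3,28, …], period ℓ=8 (even) → k=7
a_0=14:  p_0=14·1+0=14,  q_0=14·0+1=1
…
a_5=1:  p_5=1·657+100=757,  q_5=1·46+7=53
a_6=1:  p_6=1·757+657=1414,  q_6=1·53+46=99
a_7=3:  p_7=3·1414+757=4999,  q_7=3·99+53=350
(x₁, y₁) = (4999, 350);  4999² − 204·350² = 1 ✓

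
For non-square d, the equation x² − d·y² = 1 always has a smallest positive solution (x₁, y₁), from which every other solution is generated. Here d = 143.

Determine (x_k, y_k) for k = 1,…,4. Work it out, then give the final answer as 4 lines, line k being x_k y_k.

12 1
287 24
6876 575
164737 13776

√143 → a₀=11, period (1,22); ℓ=2 even so k=1
a_0=11:  p_0=11·1+0=11,  q_0=11·0+1=1
a_1=1:  p_1=1·11+1=12,  q_1=1·1+0=1
(x₁, y₁) = (12, 1);  12² − 143·1² = 1 ✓
(x_2, y_2) = (12·12 + 143·1·1, 12·1 + 1·12) = (287, 24)
(x_3, y_3) = (12·287 + 143·1·24, 12·24 + 1·287) = (6876, 575)
(x_4, y_4) = (12·6876 + 143·1·575, 12·575 + 1·6876) = (164737, 13776)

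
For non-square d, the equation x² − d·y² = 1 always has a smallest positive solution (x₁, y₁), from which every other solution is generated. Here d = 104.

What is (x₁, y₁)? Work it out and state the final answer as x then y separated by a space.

51 5

√104 → a₀=10, period (5,20); ℓ=2 even so k=1
step 0: (10, 1)  from 10·(1,0) + (0,1)
step 1: (51, 5)  from 5·(10,1) + (1,0)
fundamental: x₁=51, y₁=5  (since 2601 − 104·25 = 1)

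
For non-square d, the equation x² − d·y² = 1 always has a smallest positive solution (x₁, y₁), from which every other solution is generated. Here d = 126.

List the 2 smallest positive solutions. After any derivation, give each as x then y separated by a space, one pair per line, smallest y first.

[11; 4,2,4,22] for √126; ℓ=4 ⇒ convergent index 3
step 0: (11, 1)  from 11·(1,0) + (0,1)
step 1: (45, 4)  from 4·(11,1) + (1,0)
step 2: (101, 9)  from 2·(45,4) + (11,1)
step 3: (449, 40)  from 4·(101,9) + (45,4)
(x₁, y₁) = (449, 40);  449² − 126·40² = 1 ✓
k=2:  x_2 = 449·449+126·40·40 = 403201,  y_2 = 449·40+40·449 = 35920

449 40
403201 35920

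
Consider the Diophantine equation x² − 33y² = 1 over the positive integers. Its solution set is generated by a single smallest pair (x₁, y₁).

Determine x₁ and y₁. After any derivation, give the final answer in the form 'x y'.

[5; 1,2,1,10] for √33; ℓ=4 ⇒ convergent index 3
i=0: a=5 ⇒ p=5, q=1
…
i=2: a=2 ⇒ p=17, q=3
i=3: a=1 ⇒ p=23, q=4
fundamental: x₁=23, y₁=4  (since 529 − 33·16 = 1)

23 4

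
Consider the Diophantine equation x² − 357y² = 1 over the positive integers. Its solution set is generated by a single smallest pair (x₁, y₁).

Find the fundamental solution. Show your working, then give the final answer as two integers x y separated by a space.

3401 180

√357 = [18; 1,8,2,8,1,36, …], period ℓ=6 (even) → k=5
a_0=18:  p_0=18·1+0=18,  q_0=18·0+1=1
…
a_3=2:  p_3=2·170+19=359,  q_3=2·9+1=19
a_4=8:  p_4=8·359+170=3042,  q_4=8·19+9=161
a_5=1:  p_5=1·3042+359=3401,  q_5=1·161+19=180
→ (3401, 180).  Check: 3401²=11566801, 357·180²=11566800, difference 1.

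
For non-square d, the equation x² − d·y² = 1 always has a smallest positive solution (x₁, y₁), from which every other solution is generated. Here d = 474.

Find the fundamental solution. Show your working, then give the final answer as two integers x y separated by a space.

[21; 1,3,2,1,1,…,3,1,42] for √474; ℓ=14 ⇒ convergent index 13
k=0  a_k=21  p_k/q_k = 21/1
k=1  a_k=1  p_k/q_k = 22/1
k=2  a_k=3  p_k/q_k = 87/4
k=3  a_k=2  p_k/q_k = 196/9
k=4  a_k=1  p_k/q_k = 283/13
k=5  a_k=1  p_k/q_k = 479/22
k=6  a_k=1  p_k/q_k = 762/35
k=7  a_k=6  p_k/q_k = 5051/232
…
k=9  a_k=1  p_k/q_k = 10864/499
k=10  a_k=1  p_k/q_k = 16677/766
k=11  a_k=2  p_k/q_k = 44218/2031
k=12  a_k=3  p_k/q_k = 149331/6859
k=13  a_k=1  p_k/q_k = 193549/8890
fundamental: x₁=193549, y₁=8890  (since 37461215401 − 474·79032100 = 1)

193549 8890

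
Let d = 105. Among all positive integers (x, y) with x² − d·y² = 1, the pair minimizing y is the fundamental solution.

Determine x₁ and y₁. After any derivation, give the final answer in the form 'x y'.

41 4

√105 → a₀=10, period (4,20); ℓ=2 even so k=1
a_0=10:  p_0=10·1+0=10,  q_0=10·0+1=1
a_1=4:  p_1=4·10+1=41,  q_1=4·1+0=4
(x₁, y₁) = (41, 4);  41² − 105·4² = 1 ✓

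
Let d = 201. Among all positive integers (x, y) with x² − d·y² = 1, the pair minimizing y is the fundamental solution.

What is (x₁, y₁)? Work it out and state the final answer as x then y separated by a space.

515095 36332

d=201: √d = [14; 5,1,1,1,2,…,1,5,28] (ℓ=14, even), read p_13/q_13
a_0=14:  p_0=14·1+0=14,  q_0=14·0+1=1
…
a_2=1:  p_2=1·71+14=85,  q_2=1·5+1=6
…
a_5=2:  p_5=2·241+156=638,  q_5=2·17+11=45
…
a_12=1:  p_12=1·58085+33317=91402,  q_12=1·4097+2350=6447
a_13=5:  p_13=5·91402+58085=515095,  q_13=5·6447+4097=36332
fundamental: x₁=515095, y₁=36332  (since 265322859025 − 201·1320014224 = 1)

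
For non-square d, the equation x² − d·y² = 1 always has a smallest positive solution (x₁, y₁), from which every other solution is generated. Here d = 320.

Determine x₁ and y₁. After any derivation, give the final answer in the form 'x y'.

161 9

[17; 1,7,1,34] for √320; ℓ=4 ⇒ convergent index 3
k=0  a_k=17  p_k/q_k = 17/1
…
k=2  a_k=7  p_k/q_k = 143/8
k=3  a_k=1  p_k/q_k = 161/9
(x₁, y₁) = (161, 9);  161² − 320·9² = 1 ✓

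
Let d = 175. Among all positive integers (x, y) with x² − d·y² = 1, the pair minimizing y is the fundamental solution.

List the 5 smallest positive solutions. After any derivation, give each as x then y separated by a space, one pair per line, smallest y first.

2024 153
8193151 619344
33165873224 2507104359
134255446617601 10148757825888
543466014742175624 41082169172090265

√175 → a₀=13, period (4,2,1,2,4,26); ℓ=6 even so k=5
a_0=13:  p_0=13·1+0=13,  q_0=13·0+1=1
a_1=4:  p_1=4·13+1=53,  q_1=4·1+0=4
a_2=2:  p_2=2·53+13=119,  q_2=2·4+1=9
…
a_4=2:  p_4=2·172+119=463,  q_4=2·13+9=35
a_5=4:  p_5=4·463+172=2024,  q_5=4·35+13=153
→ (2024, 153).  Check: 2024²=4096576, 175·153²=4096575, difference 1.
n=2: (2024,153)∘(2024,153) = (2024·2024+175·153·153, 2024·153+153·2024) = (8193151,619344)
n=3: (8193151,619344)∘(2024,153) = (2024·8193151+175·153·619344, 2024·619344+153·8193151) = (33165873224,2507104359)
n=4: (33165873224,2507104359)∘(2024,153) = (2024·33165873224+175·153·2507104359, 2024·2507104359+153·33165873224) = (134255446617601,10148757825888)
n=5: (134255446617601,10148757825888)∘(2024,153) = (2024·134255446617601+175·153·10148757825888, 2024·10148757825888+153·134255446617601) = (543466014742175624,41082169172090265)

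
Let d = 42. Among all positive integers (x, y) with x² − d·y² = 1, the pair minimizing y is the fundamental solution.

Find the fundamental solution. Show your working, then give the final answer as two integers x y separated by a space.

13 2

√42 → a₀=6, period (2,12); ℓ=2 even so k=1
a_0=6:  p_0=6·1+0=6,  q_0=6·0+1=1
a_1=2:  p_1=2·6+1=13,  q_1=2·1+0=2
fundamental: x₁=13, y₁=2  (since 169 − 42·4 = 1)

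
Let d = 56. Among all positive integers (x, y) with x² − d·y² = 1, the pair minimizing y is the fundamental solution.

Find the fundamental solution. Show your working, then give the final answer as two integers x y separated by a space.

[7; 2,14] for √56; ℓ=2 ⇒ convergent index 1
i=0: a=7 ⇒ p=7, q=1
i=1: a=2 ⇒ p=15, q=2
fundamental: x₁=15, y₁=2  (since 225 − 56·4 = 1)

15 2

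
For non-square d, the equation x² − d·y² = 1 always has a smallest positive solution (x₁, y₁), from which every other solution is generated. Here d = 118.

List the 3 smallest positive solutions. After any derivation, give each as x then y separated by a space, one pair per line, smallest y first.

306917 28254
188396089777 17343265836
115643925371868101 10645886241146970

d=118: √d = [10; 1,6,3,2,10,2,3,6,1,20] (ℓ=10, even), read p_9/q_9
step 0: (10, 1)  from 10·(1,0) + (0,1)
step 1: (11, 1)  from 1·(10,1) + (1,0)
…
step 6: (12112, 1115)  from 2·(5779,532) + (554,51)
…
step 8: (264802, 24377)  from 6·(42115,3877) + (12112,1115)
step 9: (306917, 28254)  from 1·(264802,24377) + (42115,3877)
fundamental: x₁=306917, y₁=28254  (since 94198044889 − 118·798288516 = 1)
n=2: (306917,28254)∘(306917,28254) = (306917·306917+118·28254·28254, 306917·28254+28254·306917) = (188396089777,17343265836)
n=3: (188396089777,17343265836)∘(306917,28254) = (306917·188396089777+118·28254·17343265836, 306917·17343265836+28254·188396089777) = (115643925371868101,10645886241146970)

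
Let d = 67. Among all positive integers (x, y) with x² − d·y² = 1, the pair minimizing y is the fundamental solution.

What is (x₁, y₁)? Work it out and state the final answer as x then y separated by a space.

48842 5967

[8; 5,2,1,1,7,1,1,2,5,16] for √67; ℓ=10 ⇒ convergent index 9
k=0  a_k=8  p_k/q_k = 8/1
k=1  a_k=5  p_k/q_k = 41/5
k=2  a_k=2  p_k/q_k = 90/11
k=3  a_k=1  p_k/q_k = 131/16
k=4  a_k=1  p_k/q_k = 221/27
k=5  a_k=7  p_k/q_k = 1678/205
k=6  a_k=1  p_k/q_k = 1899/232
k=7  a_k=1  p_k/q_k = 3577/437
k=8  a_k=2  p_k/q_k = 9053/1106
k=9  a_k=5  p_k/q_k = 48842/5967
(x₁, y₁) = (48842, 5967);  48842² − 67·5967² = 1 ✓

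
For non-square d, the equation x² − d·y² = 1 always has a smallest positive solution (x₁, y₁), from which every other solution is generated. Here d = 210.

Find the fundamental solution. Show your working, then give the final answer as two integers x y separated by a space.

29 2

[14; 2,28] for √210; ℓ=2 ⇒ convergent index 1
i=0: a=14 ⇒ p=14, q=1
i=1: a=2 ⇒ p=29, q=2
→ (29, 2).  Check: 29²=841, 210·2²=840, difference 1.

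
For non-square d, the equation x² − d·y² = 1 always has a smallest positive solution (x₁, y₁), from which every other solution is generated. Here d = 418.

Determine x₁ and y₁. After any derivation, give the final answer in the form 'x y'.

33857 1656

√418 → a₀=20, period (2,4,20,4,2,40); ℓ=6 even so k=5
a_0=20:  p_0=20·1+0=20,  q_0=20·0+1=1
…
a_3=20:  p_3=20·184+41=3721,  q_3=20·9+2=182
a_4=4:  p_4=4·3721+184=15068,  q_4=4·182+9=737
a_5=2:  p_5=2·15068+3721=33857,  q_5=2·737+182=1656
→ (33857, 1656).  Check: 33857²=1146296449, 418·1656²=1146296448, difference 1.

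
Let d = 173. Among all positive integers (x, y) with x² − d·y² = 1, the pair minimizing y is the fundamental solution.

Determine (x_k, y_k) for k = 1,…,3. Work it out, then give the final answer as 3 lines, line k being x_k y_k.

2499849 190060
12498490045601 950242601880
62488675684008728649 4750926036134042180

[13; 6,1,1,6,26] for √173; ℓ=5 ⇒ convergent index 9
k=0  a_k=13  p_k/q_k = 13/1
k=1  a_k=6  p_k/q_k = 79/6
…
k=4  a_k=6  p_k/q_k = 1118/85
…
k=6  a_k=6  p_k/q_k = 176552/13423
k=7  a_k=1  p_k/q_k = 205791/15646
k=8  a_k=1  p_k/q_k = 382343/29069
k=9  a_k=6  p_k/q_k = 2499849/190060
(x₁, y₁) = (2499849, 190060);  2499849² − 173·190060² = 1 ✓
(2499849+190060√173)^2 = 12498490045601 + 950242601880√173
(2499849+190060√173)^3 = 62488675684008728649 + 4750926036134042180√173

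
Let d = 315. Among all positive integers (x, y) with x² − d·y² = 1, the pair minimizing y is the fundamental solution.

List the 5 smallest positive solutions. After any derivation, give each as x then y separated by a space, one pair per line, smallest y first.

71 4
10081 568
1431431 80652
203253121 11452016
28860511751 1626105620

√315 → a₀=17, period (1,2,1,34); ℓ=4 even so k=3
i=0: a=17 ⇒ p=17, q=1
…
i=2: a=2 ⇒ p=53, q=3
i=3: a=1 ⇒ p=71, q=4
fundamental: x₁=71, y₁=4  (since 5041 − 315·16 = 1)
(x_2, y_2) = (71·71 + 315·4·4, 71·4 + 4·71) = (10081, 568)
(x_3, y_3) = (71·10081 + 315·4·568, 71·568 + 4·10081) = (1431431, 80652)
(x_4, y_4) = (71·1431431 + 315·4·80652, 71·80652 + 4·1431431) = (203253121, 11452016)
(x_5, y_5) = (71·203253121 + 315·4·11452016, 71·11452016 + 4·203253121) = (28860511751, 1626105620)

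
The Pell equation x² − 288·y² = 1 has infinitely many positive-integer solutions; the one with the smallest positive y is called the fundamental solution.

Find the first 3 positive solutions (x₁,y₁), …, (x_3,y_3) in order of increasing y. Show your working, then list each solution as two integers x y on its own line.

17 1
577 34
19601 1155

d=288: √d = [16; 1,32] (ℓ=2, even), read p_1/q_1
i=0: a=16 ⇒ p=16, q=1
i=1: a=1 ⇒ p=17, q=1
→ (17, 1).  Check: 17²=289, 288·1²=288, difference 1.
n=2: (17,1)∘(17,1) = (17·17+288·1·1, 17·1+1·17) = (577,34)
n=3: (577,34)∘(17,1) = (17·577+288·1·34, 17·34+1·577) = (19601,1155)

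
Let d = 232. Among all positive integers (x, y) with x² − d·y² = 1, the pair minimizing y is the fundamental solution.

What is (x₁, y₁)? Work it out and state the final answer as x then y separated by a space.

√232 = [15; 4,3,7,3,4,30, …], period ℓ=6 (even) → k=5
a_0=15:  p_0=15·1+0=15,  q_0=15·0+1=1
…
a_2=3:  p_2=3·61+15=198,  q_2=3·4+1=13
a_3=7:  p_3=7·198+61=1447,  q_3=7·13+4=95
a_4=3:  p_4=3·1447+198=4539,  q_4=3·95+13=298
a_5=4:  p_5=4·4539+1447=19603,  q_5=4·298+95=1287
→ (19603, 1287).  Check: 19603²=384277609, 232·1287²=384277608, difference 1.

19603 1287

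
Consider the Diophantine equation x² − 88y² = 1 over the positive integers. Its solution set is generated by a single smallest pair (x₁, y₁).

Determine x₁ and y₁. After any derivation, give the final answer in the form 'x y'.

d=88: √d = [9; 2,1,1,1,2,18] (ℓ=6, even), read p_5/q_5
i=0: a=9 ⇒ p=9, q=1
…
i=2: a=1 ⇒ p=28, q=3
i=3: a=1 ⇒ p=47, q=5
i=4: a=1 ⇒ p=75, q=8
i=5: a=2 ⇒ p=197, q=21
→ (197, 21).  Check: 197²=38809, 88·21²=38808, difference 1.

197 21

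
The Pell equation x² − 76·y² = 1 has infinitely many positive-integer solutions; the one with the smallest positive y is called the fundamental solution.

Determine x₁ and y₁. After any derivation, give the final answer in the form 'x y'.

57799 6630

[8; 1,2,1,1,5,4,5,1,1,2,1,16] for √76; ℓ=12 ⇒ convergent index 11
step 0: (8, 1)  from 8·(1,0) + (0,1)
…
step 6: (1421, 163)  from 4·(340,39) + (61,7)
step 7: (7445, 854)  from 5·(1421,163) + (340,39)
…
step 9: (16311, 1871)  from 1·(8866,1017) + (7445,854)
step 10: (41488, 4759)  from 2·(16311,1871) + (8866,1017)
step 11: (57799, 6630)  from 1·(41488,4759) + (16311,1871)
fundamental: x₁=57799, y₁=6630  (since 3340724401 − 76·43956900 = 1)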